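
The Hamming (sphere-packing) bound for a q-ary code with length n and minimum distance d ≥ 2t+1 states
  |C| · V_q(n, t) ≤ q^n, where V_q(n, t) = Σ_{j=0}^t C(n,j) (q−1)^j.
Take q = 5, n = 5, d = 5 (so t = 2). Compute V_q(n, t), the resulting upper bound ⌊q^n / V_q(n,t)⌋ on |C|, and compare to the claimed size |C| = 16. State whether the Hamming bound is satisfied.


V_q(n, t) = 181, q^n = 3125, Hamming bound = 17, |C| = 16 ≤ bound (satisfied).

Step 1: Compute V_q(n, t) = Σ_{j=0}^2 C(n, j) (q−1)^j.
  j = 0: C(5,0)·(4)^0 = 1·1 = 1.
  j = 1: C(5,1)·(4)^1 = 5·4 = 20.
  j = 2: C(5,2)·(4)^2 = 10·16 = 160.
  V_q(n, t) = 1 + 20 + 160 = 181.
Step 2: q^n = 5^5 = 3125.
Step 3: Hamming bound ⌊q^n / V_q(n,t)⌋ = ⌊3125/181⌋ = 17.
Step 4: Compare |C| = 16 to 17: satisfied.
The claimed |C| lies below the Hamming bound.


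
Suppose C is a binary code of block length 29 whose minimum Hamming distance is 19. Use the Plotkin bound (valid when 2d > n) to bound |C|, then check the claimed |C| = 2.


Plotkin bound M ≤ 4; given |C| = 2 ≤ bound (satisfied).

Check applicability: 2d = 38, n = 29.
2d − n = 9 > 0, so Plotkin applies.
Compute d/(2d−n) = 19/9 ≈ 2.1111.
⌊d/(2d−n)⌋ = 2.
Plotkin bound: M ≤ 2·2 = 4.
Given |C| = 2, check: satisfied.
This |C| is below the Plotkin bound.


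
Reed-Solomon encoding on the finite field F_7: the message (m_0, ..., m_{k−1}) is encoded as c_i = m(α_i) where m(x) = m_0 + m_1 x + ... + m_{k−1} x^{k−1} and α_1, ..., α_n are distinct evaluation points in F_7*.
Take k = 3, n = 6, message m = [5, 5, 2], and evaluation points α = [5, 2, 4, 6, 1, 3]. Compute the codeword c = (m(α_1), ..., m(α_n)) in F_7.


c = [3, 2, 1, 2, 5, 3]

Message polynomial: m(x) = 5 + 5·x + 2·x^2 (mod 7).
For each evaluation point α_i, compute m(α_i) mod 7:
  α_1 = 5: Horner steps 2 → 1 → 3, so m(5) = 3.
  α_2 = 2: Horner steps 2 → 2 → 2, so m(2) = 2.
  α_3 = 4: Horner steps 2 → 6 → 1, so m(4) = 1.
  α_4 = 6: Horner steps 2 → 3 → 2, so m(6) = 2.
  α_5 = 1: Horner steps 2 → 0 → 5, so m(1) = 5.
  α_6 = 3: Horner steps 2 → 4 → 3, so m(3) = 3.
Codeword c = [3, 2, 1, 2, 5, 3] ∈ F_7^6.


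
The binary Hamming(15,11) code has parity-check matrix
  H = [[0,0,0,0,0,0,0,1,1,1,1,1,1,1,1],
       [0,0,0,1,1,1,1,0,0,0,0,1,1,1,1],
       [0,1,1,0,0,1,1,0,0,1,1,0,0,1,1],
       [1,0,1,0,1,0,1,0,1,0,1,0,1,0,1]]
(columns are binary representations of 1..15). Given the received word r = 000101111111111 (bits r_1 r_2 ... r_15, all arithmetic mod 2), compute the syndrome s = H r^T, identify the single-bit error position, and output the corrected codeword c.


s = (0, 1, 0, 1)^T, error position = 5, corrected codeword c = 000111111111111

Compute s = H r^T mod 2 one row at a time:
  s_1 = 1 + 1 + 1 + 1 + 1 + 1 + 1 + 1 = 8 ≡ 0 (mod 2).
  s_2 = 1 + 0 + 1 + 1 + 1 + 1 + 1 + 1 = 7 ≡ 1 (mod 2).
  s_3 = 0 + 0 + 1 + 1 + 1 + 1 + 1 + 1 = 6 ≡ 0 (mod 2).
  s_4 = 0 + 0 + 0 + 1 + 1 + 1 + 1 + 1 = 5 ≡ 1 (mod 2).
s = (0, 1, 0, 1)^T — this equals column 5 of H (binary 0101), so error is at position 5.
Correct: flip bit 5 of r = 000101111111111 to get c = 000111111111111.


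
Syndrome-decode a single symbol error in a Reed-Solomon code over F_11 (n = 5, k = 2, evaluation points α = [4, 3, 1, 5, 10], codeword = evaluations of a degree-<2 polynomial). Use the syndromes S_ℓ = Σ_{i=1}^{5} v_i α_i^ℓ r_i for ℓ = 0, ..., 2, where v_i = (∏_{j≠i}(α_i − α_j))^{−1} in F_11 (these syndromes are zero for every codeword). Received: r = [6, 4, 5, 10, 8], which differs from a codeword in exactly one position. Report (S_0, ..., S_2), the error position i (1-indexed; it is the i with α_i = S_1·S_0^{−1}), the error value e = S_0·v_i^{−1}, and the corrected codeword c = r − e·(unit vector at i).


S = (7, 10, 8), error at position 2, error magnitude e = 2, c = [6, 2, 5, 10, 8].

Step 1: column multipliers v_i = (∏_{j≠i}(α_i − α_j))^{−1} mod 11.
  i = 1 (α = 4): (4−3)(4−1)(4−5)(4−10) = 1·3·(−1)·(−6) = 18 ≡ 7, so v_1 = 7^{−1} = 8 (mod 11).
  i = 2 (α = 3): (3−4)(3−1)(3−5)(3−10) = (−1)·2·(−2)·(−7) = −28 ≡ 5, so v_2 = 5^{−1} = 9 (mod 11).
  i = 3 (α = 1): (1−4)(1−3)(1−5)(1−10) = (−3)·(−2)·(−4)·(−9) = 216 ≡ 7, so v_3 = 7^{−1} = 8 (mod 11).
  i = 4 (α = 5): (5−4)(5−3)(5−1)(5−10) = 1·2·4·(−5) = −40 ≡ 4, so v_4 = 4^{−1} = 3 (mod 11).
  i = 5 (α = 10): (10−4)(10−3)(10−1)(10−5) = 6·7·9·5 = 1890 ≡ 9, so v_5 = 9^{−1} = 5 (mod 11).
  v = [8, 9, 8, 3, 5].
Step 2: syndromes of r = [6, 4, 5, 10, 8] (all sums mod 11).
  S_0 = Σ v_i r_i = 8·6 + 9·4 + 8·5 + 3·10 + 5·8 = 194 ≡ 7.
  S_1 = Σ v_i α_i r_i = 8·4·6 + 9·3·4 + 8·1·5 + 3·5·10 + 5·10·8 = 890 ≡ 10.
  α_i^2 mod 11 = [5, 9, 1, 3, 1].
  S_2 = Σ v_i α_i^2 r_i = 8·5·6 + 9·9·4 + 8·1·5 + 3·3·10 + 5·1·8 = 734 ≡ 8.
  S = (7, 10, 8) ≠ 0, so r is not a codeword (an error is present).
Step 3: locate the error. For a single error e at position i, S_ℓ = v_i·e·α_i^ℓ, so α_err = S_1/S_0.
  S_0^{−1} = 7^{−1} = 8 (mod 11), so α_err = 10·8 = 80 ≡ 3 = α_2. Error position i = 2.
  Consistency check: S_2/S_1 = 8·10 = 80 ≡ 3 = α_err ✓ (single-error assumption holds).
Step 4: error magnitude e = S_0/v_2 = S_0·∏_{j≠2}(α_2 − α_j) = 7·5 = 35 ≡ 2 (mod 11).
Step 5: correct position 2: c_2 = r_2 − e = 4 − 2 ≡ 2 (mod 11). Hence c = [6, 2, 5, 10, 8].
  Check: interpolating c through the α_i gives m(x) = 1 + 4·x (degree < 2) with m(α_i) = c_i for every i, so c is indeed a codeword.


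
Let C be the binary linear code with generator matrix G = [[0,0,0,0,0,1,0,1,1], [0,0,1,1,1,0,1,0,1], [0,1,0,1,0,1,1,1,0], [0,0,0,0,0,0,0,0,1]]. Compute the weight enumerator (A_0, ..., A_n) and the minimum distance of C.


Weight distribution: A_0 = 1, A_1 = 1, A_2 = 1, A_3 = 3, A_4 = 3, A_5 = 3, A_6 = 3, A_7 = 1. Minimum distance d = 1.

Enumerate all 2^4 = 16 messages m ∈ F_2^4.
For each, compute codeword c = mG in F_2^9, then tally its weight.
  m = 0000 → c = 000000000, weight = 0.
  m = 1000 → c = 000001011, weight = 3.
  m = 0100 → c = 001110101, weight = 5.
  m = 1100 → c = 001111110, weight = 6.
  m = 0010 → c = 010101110, weight = 5.
  m = 1010 → c = 010100101, weight = 4.
  m = 0110 → c = 011011011, weight = 6.
  m = 1110 → c = 011010000, weight = 3.
  m = 0001 → c = 000000001, weight = 1.
  m = 1001 → c = 000001010, weight = 2.
  m = 0101 → c = 001110100, weight = 4.
  m = 1101 → c = 001111111, weight = 7.
  m = 0011 → c = 010101111, weight = 6.
  m = 1011 → c = 010100100, weight = 3.
  m = 0111 → c = 011011010, weight = 5.
  m = 1111 → c = 011010001, weight = 4.
Tally weights:
  weight 0: 1 codewords.
  weight 1: 1 codewords.
  weight 2: 1 codewords.
  weight 3: 3 codewords.
  weight 4: 3 codewords.
  weight 5: 3 codewords.
  weight 6: 3 codewords.
  weight 7: 1 codewords.
Minimum distance d = smallest w > 0 with A_w > 0 = 1.
Sanity: Σ A_w = 16 = 2^4 = 16 ✓.


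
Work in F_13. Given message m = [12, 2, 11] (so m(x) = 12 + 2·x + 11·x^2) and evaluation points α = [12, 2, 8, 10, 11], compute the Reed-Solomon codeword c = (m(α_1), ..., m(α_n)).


c = [8, 8, 4, 1, 0]

Message polynomial: m(x) = 12 + 2·x + 11·x^2 (mod 13).
For each evaluation point α_i, compute m(α_i) mod 13:
  α_1 = 12: Horner steps 11 → 4 → 8, so m(12) = 8.
  α_2 = 2: Horner steps 11 → 11 → 8, so m(2) = 8.
  α_3 = 8: Horner steps 11 → 12 → 4, so m(8) = 4.
  α_4 = 10: Horner steps 11 → 8 → 1, so m(10) = 1.
  α_5 = 11: Horner steps 11 → 6 → 0, so m(11) = 0.
Codeword c = [8, 8, 4, 1, 0] ∈ F_13^5.


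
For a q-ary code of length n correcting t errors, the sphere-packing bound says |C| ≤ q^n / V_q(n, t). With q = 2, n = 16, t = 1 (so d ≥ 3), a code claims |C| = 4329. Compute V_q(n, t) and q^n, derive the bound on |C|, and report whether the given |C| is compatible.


V_q(n, t) = 17, q^n = 65536, Hamming bound = 3855, |C| = 4329 > bound (violated).

Step 1: Compute V_q(n, t) = Σ_{j=0}^1 C(n, j) (q−1)^j.
  j = 0: C(16,0)·(1)^0 = 1·1 = 1.
  j = 1: C(16,1)·(1)^1 = 16·1 = 16.
  V_q(n, t) = 1 + 16 = 17.
Step 2: q^n = 2^16 = 65536.
Step 3: Hamming bound ⌊q^n / V_q(n,t)⌋ = ⌊65536/17⌋ = 3855.
Step 4: Compare |C| = 4329 to 3855: violated.
The claimed |C| lies above the Hamming bound, so no 2-ary code of length 16 with d ≥ 3 can have 4329 codewords.


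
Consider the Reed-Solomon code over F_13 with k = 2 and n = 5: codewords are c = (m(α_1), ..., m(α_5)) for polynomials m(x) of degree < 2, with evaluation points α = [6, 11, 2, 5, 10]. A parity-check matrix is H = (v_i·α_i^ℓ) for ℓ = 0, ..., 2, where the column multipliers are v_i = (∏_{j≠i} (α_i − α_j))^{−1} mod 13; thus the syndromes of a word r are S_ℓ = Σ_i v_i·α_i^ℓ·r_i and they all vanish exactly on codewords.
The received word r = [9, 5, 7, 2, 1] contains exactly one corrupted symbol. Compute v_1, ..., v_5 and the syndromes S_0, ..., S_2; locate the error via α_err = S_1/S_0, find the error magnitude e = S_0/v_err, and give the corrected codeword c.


S = (9, 12, 3), error at position 5, error magnitude e = 3, c = [9, 5, 7, 2, 11].

Step 1: column multipliers v_i = (∏_{j≠i}(α_i − α_j))^{−1} mod 13.
  i = 1 (α = 6): (6−11)(6−2)(6−5)(6−10) = (−5)·4·1·(−4) = 80 ≡ 2, so v_1 = 2^{−1} = 7 (mod 13).
  i = 2 (α = 11): (11−6)(11−2)(11−5)(11−10) = 5·9·6·1 = 270 ≡ 10, so v_2 = 10^{−1} = 4 (mod 13).
  i = 3 (α = 2): (2−6)(2−11)(2−5)(2−10) = (−4)·(−9)·(−3)·(−8) = 864 ≡ 6, so v_3 = 6^{−1} = 11 (mod 13).
  i = 4 (α = 5): (5−6)(5−11)(5−2)(5−10) = (−1)·(−6)·3·(−5) = −90 ≡ 1, so v_4 = 1^{−1} = 1 (mod 13).
  i = 5 (α = 10): (10−6)(10−11)(10−2)(10−5) = 4·(−1)·8·5 = −160 ≡ 9, so v_5 = 9^{−1} = 3 (mod 13).
  v = [7, 4, 11, 1, 3].
Step 2: syndromes of r = [9, 5, 7, 2, 1] (all sums mod 13).
  S_0 = Σ v_i r_i = 7·9 + 4·5 + 11·7 + 1·2 + 3·1 = 165 ≡ 9.
  S_1 = Σ v_i α_i r_i = 7·6·9 + 4·11·5 + 11·2·7 + 1·5·2 + 3·10·1 = 792 ≡ 12.
  α_i^2 mod 13 = [10, 4, 4, 12, 9].
  S_2 = Σ v_i α_i^2 r_i = 7·10·9 + 4·4·5 + 11·4·7 + 1·12·2 + 3·9·1 = 1069 ≡ 3.
  S = (9, 12, 3) ≠ 0, so r is not a codeword (an error is present).
Step 3: locate the error. For a single error e at position i, S_ℓ = v_i·e·α_i^ℓ, so α_err = S_1/S_0.
  S_0^{−1} = 9^{−1} = 3 (mod 13), so α_err = 12·3 = 36 ≡ 10 = α_5. Error position i = 5.
  Consistency check: S_2/S_1 = 3·12 = 36 ≡ 10 = α_err ✓ (single-error assumption holds).
Step 4: error magnitude e = S_0/v_5 = S_0·∏_{j≠5}(α_5 − α_j) = 9·9 = 81 ≡ 3 (mod 13).
Step 5: correct position 5: c_5 = r_5 − e = 1 − 3 ≡ 11 (mod 13). Hence c = [9, 5, 7, 2, 11].
  Check: interpolating c through the α_i gives m(x) = 6 + 7·x (degree < 2) with m(α_i) = c_i for every i, so c is indeed a codeword.


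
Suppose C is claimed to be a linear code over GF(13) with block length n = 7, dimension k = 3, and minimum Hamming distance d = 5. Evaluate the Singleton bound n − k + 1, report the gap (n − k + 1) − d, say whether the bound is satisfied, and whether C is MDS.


Singleton RHS = n − k + 1 = 5, slack = 0, bound satisfied, MDS.

Singleton bound: d ≤ n − k + 1.
Here n = 7, k = 3, so n − k + 1 = 5.
Given d = 5, check d ≤ 5: YES.
Slack = (n − k + 1) − d = 0.
The code is MDS (slack = 0).
Description: the claimed parameters are [7, 3, 5]_13; such a code would be MDS (meets Singleton bound).


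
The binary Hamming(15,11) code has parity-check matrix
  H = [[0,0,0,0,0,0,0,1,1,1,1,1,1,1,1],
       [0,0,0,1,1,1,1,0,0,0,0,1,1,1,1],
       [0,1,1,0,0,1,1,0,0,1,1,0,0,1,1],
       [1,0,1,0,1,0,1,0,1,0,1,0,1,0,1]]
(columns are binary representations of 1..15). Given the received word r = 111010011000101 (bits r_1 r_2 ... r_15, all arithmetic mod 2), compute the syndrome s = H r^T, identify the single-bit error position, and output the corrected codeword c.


s = (0, 1, 1, 0)^T, error position = 6, corrected codeword c = 111011011000101

Compute s = H r^T mod 2 one row at a time:
  s_1 = 1 + 1 + 0 + 0 + 0 + 1 + 0 + 1 = 4 ≡ 0 (mod 2).
  s_2 = 0 + 1 + 0 + 0 + 0 + 1 + 0 + 1 = 3 ≡ 1 (mod 2).
  s_3 = 1 + 1 + 0 + 0 + 0 + 0 + 0 + 1 = 3 ≡ 1 (mod 2).
  s_4 = 1 + 1 + 1 + 0 + 1 + 0 + 1 + 1 = 6 ≡ 0 (mod 2).
s = (0, 1, 1, 0)^T — this equals column 6 of H (binary 0110), so error is at position 6.
Correct: flip bit 6 of r = 111010011000101 to get c = 111011011000101.


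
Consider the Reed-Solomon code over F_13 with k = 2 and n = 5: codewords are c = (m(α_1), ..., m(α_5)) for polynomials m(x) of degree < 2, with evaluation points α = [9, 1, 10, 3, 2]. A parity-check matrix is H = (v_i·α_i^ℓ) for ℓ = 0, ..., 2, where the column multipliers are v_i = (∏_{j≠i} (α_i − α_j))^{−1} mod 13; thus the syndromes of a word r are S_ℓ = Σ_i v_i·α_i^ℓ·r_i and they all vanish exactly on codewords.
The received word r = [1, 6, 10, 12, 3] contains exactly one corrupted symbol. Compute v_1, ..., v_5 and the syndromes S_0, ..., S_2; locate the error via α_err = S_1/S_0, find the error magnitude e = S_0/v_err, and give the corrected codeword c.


S = (12, 12, 12), error at position 2, error magnitude e = 12, c = [1, 7, 10, 12, 3].

Step 1: column multipliers v_i = (∏_{j≠i}(α_i − α_j))^{−1} mod 13.
  i = 1 (α = 9): (9−1)(9−10)(9−3)(9−2) = 8·(−1)·6·7 = −336 ≡ 2, so v_1 = 2^{−1} = 7 (mod 13).
  i = 2 (α = 1): (1−9)(1−10)(1−3)(1−2) = (−8)·(−9)·(−2)·(−1) = 144 ≡ 1, so v_2 = 1^{−1} = 1 (mod 13).
  i = 3 (α = 10): (10−9)(10−1)(10−3)(10−2) = 1·9·7·8 = 504 ≡ 10, so v_3 = 10^{−1} = 4 (mod 13).
  i = 4 (α = 3): (3−9)(3−1)(3−10)(3−2) = (−6)·2·(−7)·1 = 84 ≡ 6, so v_4 = 6^{−1} = 11 (mod 13).
  i = 5 (α = 2): (2−9)(2−1)(2−10)(2−3) = (−7)·1·(−8)·(−1) = −56 ≡ 9, so v_5 = 9^{−1} = 3 (mod 13).
  v = [7, 1, 4, 11, 3].
Step 2: syndromes of r = [1, 6, 10, 12, 3] (all sums mod 13).
  S_0 = Σ v_i r_i = 7·1 + 1·6 + 4·10 + 11·12 + 3·3 = 194 ≡ 12.
  S_1 = Σ v_i α_i r_i = 7·9·1 + 1·1·6 + 4·10·10 + 11·3·12 + 3·2·3 = 883 ≡ 12.
  α_i^2 mod 13 = [3, 1, 9, 9, 4].
  S_2 = Σ v_i α_i^2 r_i = 7·3·1 + 1·1·6 + 4·9·10 + 11·9·12 + 3·4·3 = 1611 ≡ 12.
  S = (12, 12, 12) ≠ 0, so r is not a codeword (an error is present).
Step 3: locate the error. For a single error e at position i, S_ℓ = v_i·e·α_i^ℓ, so α_err = S_1/S_0.
  S_0^{−1} = 12^{−1} = 12 (mod 13), so α_err = 12·12 = 144 ≡ 1 = α_2. Error position i = 2.
  Consistency check: S_2/S_1 = 12·12 = 144 ≡ 1 = α_err ✓ (single-error assumption holds).
Step 4: error magnitude e = S_0/v_2 = S_0·∏_{j≠2}(α_2 − α_j) = 12·1 = 12 ≡ 12 (mod 13).
Step 5: correct position 2: c_2 = r_2 − e = 6 − 12 ≡ 7 (mod 13). Hence c = [1, 7, 10, 12, 3].
  Check: interpolating c through the α_i gives m(x) = 11 + 9·x (degree < 2) with m(α_i) = c_i for every i, so c is indeed a codeword.


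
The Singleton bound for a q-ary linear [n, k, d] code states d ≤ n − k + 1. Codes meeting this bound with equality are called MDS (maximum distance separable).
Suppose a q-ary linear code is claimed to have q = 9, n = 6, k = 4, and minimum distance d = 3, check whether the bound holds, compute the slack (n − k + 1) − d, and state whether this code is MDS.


Singleton RHS = n − k + 1 = 3, slack = 0, bound satisfied, MDS.

Singleton bound: d ≤ n − k + 1.
Here n = 6, k = 4, so n − k + 1 = 3.
Given d = 3, check d ≤ 3: YES.
Slack = (n − k + 1) − d = 0.
The code is MDS (slack = 0).
Description: the claimed parameters are [6, 4, 3]_9; such a code would be MDS (meets Singleton bound).


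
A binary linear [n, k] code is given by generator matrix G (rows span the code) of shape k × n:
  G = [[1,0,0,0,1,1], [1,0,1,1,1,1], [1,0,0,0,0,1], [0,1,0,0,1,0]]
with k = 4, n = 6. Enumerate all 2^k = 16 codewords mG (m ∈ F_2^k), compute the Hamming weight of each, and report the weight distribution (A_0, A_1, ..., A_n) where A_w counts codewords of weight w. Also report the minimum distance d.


Weight distribution: A_0 = 1, A_1 = 2, A_2 = 3, A_3 = 4, A_4 = 3, A_5 = 2, A_6 = 1. Minimum distance d = 1.

Enumerate all 2^4 = 16 messages m ∈ F_2^4.
For each, compute codeword c = mG in F_2^6, then tally its weight.
  m = 0000 → c = 000000, weight = 0.
  m = 1000 → c = 100011, weight = 3.
  m = 0100 → c = 101111, weight = 5.
  m = 1100 → c = 001100, weight = 2.
  m = 0010 → c = 100001, weight = 2.
  m = 1010 → c = 000010, weight = 1.
  m = 0110 → c = 001110, weight = 3.
  m = 1110 → c = 101101, weight = 4.
  m = 0001 → c = 010010, weight = 2.
  m = 1001 → c = 110001, weight = 3.
  m = 0101 → c = 111101, weight = 5.
  m = 1101 → c = 011110, weight = 4.
  m = 0011 → c = 110011, weight = 4.
  m = 1011 → c = 010000, weight = 1.
  m = 0111 → c = 011100, weight = 3.
  m = 1111 → c = 111111, weight = 6.
Tally weights:
  weight 0: 1 codewords.
  weight 1: 2 codewords.
  weight 2: 3 codewords.
  weight 3: 4 codewords.
  weight 4: 3 codewords.
  weight 5: 2 codewords.
  weight 6: 1 codewords.
Minimum distance d = smallest w > 0 with A_w > 0 = 1.
Sanity: Σ A_w = 16 = 2^4 = 16 ✓.


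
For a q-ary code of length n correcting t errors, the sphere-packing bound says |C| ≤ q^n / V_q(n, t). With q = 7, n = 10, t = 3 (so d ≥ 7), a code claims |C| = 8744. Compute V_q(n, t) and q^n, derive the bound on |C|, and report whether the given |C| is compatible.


V_q(n, t) = 27601, q^n = 282475249, Hamming bound = 10234, |C| = 8744 ≤ bound (satisfied).

Step 1: Compute V_q(n, t) = Σ_{j=0}^3 C(n, j) (q−1)^j.
  j = 0: C(10,0)·(6)^0 = 1·1 = 1.
  j = 1: C(10,1)·(6)^1 = 10·6 = 60.
  j = 2: C(10,2)·(6)^2 = 45·36 = 1620.
  j = 3: C(10,3)·(6)^3 = 120·216 = 25920.
  V_q(n, t) = 1 + 60 + 1620 + 25920 = 27601.
Step 2: q^n = 7^10 = 282475249.
Step 3: Hamming bound ⌊q^n / V_q(n,t)⌋ = ⌊282475249/27601⌋ = 10234.
Step 4: Compare |C| = 8744 to 10234: satisfied.
The claimed |C| lies below the Hamming bound.


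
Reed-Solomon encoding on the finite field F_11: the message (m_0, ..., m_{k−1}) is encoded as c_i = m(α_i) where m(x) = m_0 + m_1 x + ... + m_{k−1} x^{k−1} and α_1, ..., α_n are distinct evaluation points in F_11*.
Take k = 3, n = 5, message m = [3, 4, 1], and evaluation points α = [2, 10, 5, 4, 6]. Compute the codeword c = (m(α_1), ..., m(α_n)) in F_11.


c = [4, 0, 4, 2, 8]

Message polynomial: m(x) = 3 + 4·x + 1·x^2 (mod 11).
For each evaluation point α_i, compute m(α_i) mod 11:
  α_1 = 2: Horner steps 1 → 6 → 4, so m(2) = 4.
  α_2 = 10: Horner steps 1 → 3 → 0, so m(10) = 0.
  α_3 = 5: Horner steps 1 → 9 → 4, so m(5) = 4.
  α_4 = 4: Horner steps 1 → 8 → 2, so m(4) = 2.
  α_5 = 6: Horner steps 1 → 10 → 8, so m(6) = 8.
Codeword c = [4, 0, 4, 2, 8] ∈ F_11^5.


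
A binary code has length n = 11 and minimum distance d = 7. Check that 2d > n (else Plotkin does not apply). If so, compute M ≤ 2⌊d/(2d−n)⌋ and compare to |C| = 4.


Plotkin bound M ≤ 4; given |C| = 4 ≤ bound (satisfied).

Check applicability: 2d = 14, n = 11.
2d − n = 3 > 0, so Plotkin applies.
Compute d/(2d−n) = 7/3 ≈ 2.3333.
⌊d/(2d−n)⌋ = 2.
Plotkin bound: M ≤ 2·2 = 4.
Given |C| = 4, check: satisfied.
This |C| is at the Plotkin bound.


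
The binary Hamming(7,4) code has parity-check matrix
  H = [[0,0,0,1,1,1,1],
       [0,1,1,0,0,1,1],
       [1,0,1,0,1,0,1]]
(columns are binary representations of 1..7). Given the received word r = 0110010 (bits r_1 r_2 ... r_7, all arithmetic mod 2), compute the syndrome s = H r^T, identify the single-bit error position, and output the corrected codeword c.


s = (1, 1, 1)^T, error position = 7, corrected codeword c = 0110011

Compute s = H r^T mod 2 one row at a time:
  s_1 = 0 + 0 + 1 + 0 = 1 ≡ 1 (mod 2).
  s_2 = 1 + 1 + 1 + 0 = 3 ≡ 1 (mod 2).
  s_3 = 0 + 1 + 0 + 0 = 1 ≡ 1 (mod 2).
s = (1, 1, 1)^T — this equals column 7 of H (binary 111), so error is at position 7.
Correct: flip bit 7 of r = 0110010 to get c = 0110011.


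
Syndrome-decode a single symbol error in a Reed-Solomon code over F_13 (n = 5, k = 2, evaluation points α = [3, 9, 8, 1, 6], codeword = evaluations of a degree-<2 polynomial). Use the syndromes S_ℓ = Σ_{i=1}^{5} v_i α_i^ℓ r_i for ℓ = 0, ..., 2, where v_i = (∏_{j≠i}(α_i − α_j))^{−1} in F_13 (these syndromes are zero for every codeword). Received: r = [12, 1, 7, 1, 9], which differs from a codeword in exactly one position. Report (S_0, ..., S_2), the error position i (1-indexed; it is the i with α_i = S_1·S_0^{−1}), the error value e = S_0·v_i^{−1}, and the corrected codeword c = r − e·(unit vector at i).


S = (8, 7, 11), error at position 2, error magnitude e = 8, c = [12, 6, 7, 1, 9].

Step 1: column multipliers v_i = (∏_{j≠i}(α_i − α_j))^{−1} mod 13.
  i = 1 (α = 3): (3−9)(3−8)(3−1)(3−6) = (−6)·(−5)·2·(−3) = −180 ≡ 2, so v_1 = 2^{−1} = 7 (mod 13).
  i = 2 (α = 9): (9−3)(9−8)(9−1)(9−6) = 6·1·8·3 = 144 ≡ 1, so v_2 = 1^{−1} = 1 (mod 13).
  i = 3 (α = 8): (8−3)(8−9)(8−1)(8−6) = 5·(−1)·7·2 = −70 ≡ 8, so v_3 = 8^{−1} = 5 (mod 13).
  i = 4 (α = 1): (1−3)(1−9)(1−8)(1−6) = (−2)·(−8)·(−7)·(−5) = 560 ≡ 1, so v_4 = 1^{−1} = 1 (mod 13).
  i = 5 (α = 6): (6−3)(6−9)(6−8)(6−1) = 3·(−3)·(−2)·5 = 90 ≡ 12, so v_5 = 12^{−1} = 12 (mod 13).
  v = [7, 1, 5, 1, 12].
Step 2: syndromes of r = [12, 1, 7, 1, 9] (all sums mod 13).
  S_0 = Σ v_i r_i = 7·12 + 1·1 + 5·7 + 1·1 + 12·9 = 229 ≡ 8.
  S_1 = Σ v_i α_i r_i = 7·3·12 + 1·9·1 + 5·8·7 + 1·1·1 + 12·6·9 = 1190 ≡ 7.
  α_i^2 mod 13 = [9, 3, 12, 1, 10].
  S_2 = Σ v_i α_i^2 r_i = 7·9·12 + 1·3·1 + 5·12·7 + 1·1·1 + 12·10·9 = 2260 ≡ 11.
  S = (8, 7, 11) ≠ 0, so r is not a codeword (an error is present).
Step 3: locate the error. For a single error e at position i, S_ℓ = v_i·e·α_i^ℓ, so α_err = S_1/S_0.
  S_0^{−1} = 8^{−1} = 5 (mod 13), so α_err = 7·5 = 35 ≡ 9 = α_2. Error position i = 2.
  Consistency check: S_2/S_1 = 11·2 = 22 ≡ 9 = α_err ✓ (single-error assumption holds).
Step 4: error magnitude e = S_0/v_2 = S_0·∏_{j≠2}(α_2 − α_j) = 8·1 = 8 ≡ 8 (mod 13).
Step 5: correct position 2: c_2 = r_2 − e = 1 − 8 ≡ 6 (mod 13). Hence c = [12, 6, 7, 1, 9].
  Check: interpolating c through the α_i gives m(x) = 2 + 12·x (degree < 2) with m(α_i) = c_i for every i, so c is indeed a codeword.


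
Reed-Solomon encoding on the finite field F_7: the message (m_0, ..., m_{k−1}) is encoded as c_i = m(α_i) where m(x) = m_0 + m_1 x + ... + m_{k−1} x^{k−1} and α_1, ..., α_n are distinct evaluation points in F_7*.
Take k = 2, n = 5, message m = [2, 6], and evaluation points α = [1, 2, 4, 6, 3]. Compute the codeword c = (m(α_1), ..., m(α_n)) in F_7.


c = [1, 0, 5, 3, 6]

Message polynomial: m(x) = 2 + 6·x (mod 7).
For each evaluation point α_i, compute m(α_i) mod 7:
  α_1 = 1: Horner steps 6 → 1, so m(1) = 1.
  α_2 = 2: Horner steps 6 → 0, so m(2) = 0.
  α_3 = 4: Horner steps 6 → 5, so m(4) = 5.
  α_4 = 6: Horner steps 6 → 3, so m(6) = 3.
  α_5 = 3: Horner steps 6 → 6, so m(3) = 6.
Codeword c = [1, 0, 5, 3, 6] ∈ F_7^5.


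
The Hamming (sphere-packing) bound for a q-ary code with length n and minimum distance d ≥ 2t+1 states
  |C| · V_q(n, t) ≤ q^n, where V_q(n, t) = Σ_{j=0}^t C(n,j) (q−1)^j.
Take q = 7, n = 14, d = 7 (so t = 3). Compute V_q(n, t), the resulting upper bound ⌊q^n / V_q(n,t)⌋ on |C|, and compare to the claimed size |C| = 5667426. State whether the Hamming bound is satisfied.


V_q(n, t) = 81985, q^n = 678223072849, Hamming bound = 8272526, |C| = 5667426 ≤ bound (satisfied).

Step 1: Compute V_q(n, t) = Σ_{j=0}^3 C(n, j) (q−1)^j.
  j = 0: C(14,0)·(6)^0 = 1·1 = 1.
  j = 1: C(14,1)·(6)^1 = 14·6 = 84.
  j = 2: C(14,2)·(6)^2 = 91·36 = 3276.
  j = 3: C(14,3)·(6)^3 = 364·216 = 78624.
  V_q(n, t) = 1 + 84 + 3276 + 78624 = 81985.
Step 2: q^n = 7^14 = 678223072849.
Step 3: Hamming bound ⌊q^n / V_q(n,t)⌋ = ⌊678223072849/81985⌋ = 8272526.
Step 4: Compare |C| = 5667426 to 8272526: satisfied.
The claimed |C| lies below the Hamming bound.


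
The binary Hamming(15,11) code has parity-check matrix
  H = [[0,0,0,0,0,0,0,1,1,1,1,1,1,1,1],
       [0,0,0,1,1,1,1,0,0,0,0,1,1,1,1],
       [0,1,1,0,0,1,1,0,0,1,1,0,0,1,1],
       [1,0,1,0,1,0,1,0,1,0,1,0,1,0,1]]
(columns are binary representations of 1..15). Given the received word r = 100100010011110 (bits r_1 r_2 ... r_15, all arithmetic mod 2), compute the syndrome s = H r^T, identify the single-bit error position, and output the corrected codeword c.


s = (1, 0, 0, 1)^T, error position = 9, corrected codeword c = 100100011011110

Compute s = H r^T mod 2 one row at a time:
  s_1 = 1 + 0 + 0 + 1 + 1 + 1 + 1 + 0 = 5 ≡ 1 (mod 2).
  s_2 = 1 + 0 + 0 + 0 + 1 + 1 + 1 + 0 = 4 ≡ 0 (mod 2).
  s_3 = 0 + 0 + 0 + 0 + 0 + 1 + 1 + 0 = 2 ≡ 0 (mod 2).
  s_4 = 1 + 0 + 0 + 0 + 0 + 1 + 1 + 0 = 3 ≡ 1 (mod 2).
s = (1, 0, 0, 1)^T — this equals column 9 of H (binary 1001), so error is at position 9.
Correct: flip bit 9 of r = 100100010011110 to get c = 100100011011110.


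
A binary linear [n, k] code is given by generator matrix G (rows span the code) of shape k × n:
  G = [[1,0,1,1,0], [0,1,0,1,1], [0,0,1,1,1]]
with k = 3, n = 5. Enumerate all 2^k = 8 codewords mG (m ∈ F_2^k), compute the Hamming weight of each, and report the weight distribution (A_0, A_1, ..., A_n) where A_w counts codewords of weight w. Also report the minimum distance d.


Weight distribution: A_0 = 1, A_2 = 2, A_3 = 4, A_4 = 1. Minimum distance d = 2.

Enumerate all 2^3 = 8 messages m ∈ F_2^3.
For each, compute codeword c = mG in F_2^5, then tally its weight.
  m = 000 → c = 00000, weight = 0.
  m = 100 → c = 10110, weight = 3.
  m = 010 → c = 01011, weight = 3.
  m = 110 → c = 11101, weight = 4.
  m = 001 → c = 00111, weight = 3.
  m = 101 → c = 10001, weight = 2.
  m = 011 → c = 01100, weight = 2.
  m = 111 → c = 11010, weight = 3.
Tally weights:
  weight 0: 1 codewords.
  weight 2: 2 codewords.
  weight 3: 4 codewords.
  weight 4: 1 codewords.
Minimum distance d = smallest w > 0 with A_w > 0 = 2.
Sanity: Σ A_w = 8 = 2^3 = 8 ✓.


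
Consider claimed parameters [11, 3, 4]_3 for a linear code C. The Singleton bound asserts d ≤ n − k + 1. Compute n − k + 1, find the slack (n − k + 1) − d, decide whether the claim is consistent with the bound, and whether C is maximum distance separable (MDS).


Singleton RHS = n − k + 1 = 9, slack = 5, bound satisfied, not MDS.

Singleton bound: d ≤ n − k + 1.
Here n = 11, k = 3, so n − k + 1 = 9.
Given d = 4, check d ≤ 9: YES.
Slack = (n − k + 1) − d = 5.
The code is NOT MDS (slack = 5 > 0).
Description: the claimed parameters are [11, 3, 4]_3; such a code would be non-MDS.


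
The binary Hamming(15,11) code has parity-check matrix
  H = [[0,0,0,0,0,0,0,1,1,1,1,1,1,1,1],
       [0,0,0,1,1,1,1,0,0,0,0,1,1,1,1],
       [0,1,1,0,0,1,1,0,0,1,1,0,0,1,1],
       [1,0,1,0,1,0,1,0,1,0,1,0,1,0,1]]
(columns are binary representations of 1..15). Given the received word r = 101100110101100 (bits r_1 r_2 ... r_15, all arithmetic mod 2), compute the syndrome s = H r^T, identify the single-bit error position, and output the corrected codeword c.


s = (0, 0, 1, 0)^T, error position = 2, corrected codeword c = 111100110101100

Compute s = H r^T mod 2 one row at a time:
  s_1 = 1 + 0 + 1 + 0 + 1 + 1 + 0 + 0 = 4 ≡ 0 (mod 2).
  s_2 = 1 + 0 + 0 + 1 + 1 + 1 + 0 + 0 = 4 ≡ 0 (mod 2).
  s_3 = 0 + 1 + 0 + 1 + 1 + 0 + 0 + 0 = 3 ≡ 1 (mod 2).
  s_4 = 1 + 1 + 0 + 1 + 0 + 0 + 1 + 0 = 4 ≡ 0 (mod 2).
s = (0, 0, 1, 0)^T — this equals column 2 of H (binary 0010), so error is at position 2.
Correct: flip bit 2 of r = 101100110101100 to get c = 111100110101100.


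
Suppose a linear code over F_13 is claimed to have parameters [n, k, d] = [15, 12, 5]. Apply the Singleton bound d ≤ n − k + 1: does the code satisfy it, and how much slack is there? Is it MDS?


Singleton RHS = n − k + 1 = 4, slack = -1, bound violated (no such code; not MDS).

Singleton bound: d ≤ n − k + 1.
Here n = 15, k = 12, so n − k + 1 = 4.
Given d = 5, check d ≤ 4: NO.
Slack = (n − k + 1) − d = -1.
The slack is negative: d = 5 exceeds n − k + 1 = 4 by 1, so the Singleton bound is violated and no linear [15, 12, 5]_13 code can exist. In particular it is not MDS (MDS requires d = n − k + 1 exactly).
Description: the claimed parameters are [15, 12, 5]_13; such a code would be impossible (violates the Singleton bound).


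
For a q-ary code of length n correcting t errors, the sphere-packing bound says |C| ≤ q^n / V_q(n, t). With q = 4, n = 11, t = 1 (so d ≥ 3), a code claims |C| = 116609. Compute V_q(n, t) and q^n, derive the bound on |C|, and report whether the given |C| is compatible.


V_q(n, t) = 34, q^n = 4194304, Hamming bound = 123361, |C| = 116609 ≤ bound (satisfied).

Step 1: Compute V_q(n, t) = Σ_{j=0}^1 C(n, j) (q−1)^j.
  j = 0: C(11,0)·(3)^0 = 1·1 = 1.
  j = 1: C(11,1)·(3)^1 = 11·3 = 33.
  V_q(n, t) = 1 + 33 = 34.
Step 2: q^n = 4^11 = 4194304.
Step 3: Hamming bound ⌊q^n / V_q(n,t)⌋ = ⌊4194304/34⌋ = 123361.
Step 4: Compare |C| = 116609 to 123361: satisfied.
The claimed |C| lies below the Hamming bound.


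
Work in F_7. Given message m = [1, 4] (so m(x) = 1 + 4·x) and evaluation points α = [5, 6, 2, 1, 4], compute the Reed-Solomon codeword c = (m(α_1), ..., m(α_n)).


c = [0, 4, 2, 5, 3]

Message polynomial: m(x) = 1 + 4·x (mod 7).
For each evaluation point α_i, compute m(α_i) mod 7:
  α_1 = 5: Horner steps 4 → 0, so m(5) = 0.
  α_2 = 6: Horner steps 4 → 4, so m(6) = 4.
  α_3 = 2: Horner steps 4 → 2, so m(2) = 2.
  α_4 = 1: Horner steps 4 → 5, so m(1) = 5.
  α_5 = 4: Horner steps 4 → 3, so m(4) = 3.
Codeword c = [0, 4, 2, 5, 3] ∈ F_7^5.


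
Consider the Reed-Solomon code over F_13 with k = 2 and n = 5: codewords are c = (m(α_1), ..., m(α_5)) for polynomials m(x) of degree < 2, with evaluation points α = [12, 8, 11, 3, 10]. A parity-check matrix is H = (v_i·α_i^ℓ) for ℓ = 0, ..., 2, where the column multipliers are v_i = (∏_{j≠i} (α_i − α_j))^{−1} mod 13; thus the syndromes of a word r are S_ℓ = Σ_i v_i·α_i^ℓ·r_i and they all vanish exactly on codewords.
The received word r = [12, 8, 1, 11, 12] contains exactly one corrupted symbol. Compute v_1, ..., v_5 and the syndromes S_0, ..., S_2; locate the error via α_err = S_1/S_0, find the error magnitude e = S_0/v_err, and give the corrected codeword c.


S = (5, 8, 5), error at position 1, error magnitude e = 9, c = [3, 8, 1, 11, 12].

Step 1: column multipliers v_i = (∏_{j≠i}(α_i − α_j))^{−1} mod 13.
  i = 1 (α = 12): (12−8)(12−11)(12−3)(12−10) = 4·1·9·2 = 72 ≡ 7, so v_1 = 7^{−1} = 2 (mod 13).
  i = 2 (α = 8): (8−12)(8−11)(8−3)(8−10) = (−4)·(−3)·5·(−2) = −120 ≡ 10, so v_2 = 10^{−1} = 4 (mod 13).
  i = 3 (α = 11): (11−12)(11−8)(11−3)(11−10) = (−1)·3·8·1 = −24 ≡ 2, so v_3 = 2^{−1} = 7 (mod 13).
  i = 4 (α = 3): (3−12)(3−8)(3−11)(3−10) = (−9)·(−5)·(−8)·(−7) = 2520 ≡ 11, so v_4 = 11^{−1} = 6 (mod 13).
  i = 5 (α = 10): (10−12)(10−8)(10−11)(10−3) = (−2)·2·(−1)·7 = 28 ≡ 2, so v_5 = 2^{−1} = 7 (mod 13).
  v = [2, 4, 7, 6, 7].
Step 2: syndromes of r = [12, 8, 1, 11, 12] (all sums mod 13).
  S_0 = Σ v_i r_i = 2·12 + 4·8 + 7·1 + 6·11 + 7·12 = 213 ≡ 5.
  S_1 = Σ v_i α_i r_i = 2·12·12 + 4·8·8 + 7·11·1 + 6·3·11 + 7·10·12 = 1659 ≡ 8.
  α_i^2 mod 13 = [1, 12, 4, 9, 9].
  S_2 = Σ v_i α_i^2 r_i = 2·1·12 + 4·12·8 + 7·4·1 + 6·9·11 + 7·9·12 = 1786 ≡ 5.
  S = (5, 8, 5) ≠ 0, so r is not a codeword (an error is present).
Step 3: locate the error. For a single error e at position i, S_ℓ = v_i·e·α_i^ℓ, so α_err = S_1/S_0.
  S_0^{−1} = 5^{−1} = 8 (mod 13), so α_err = 8·8 = 64 ≡ 12 = α_1. Error position i = 1.
  Consistency check: S_2/S_1 = 5·5 = 25 ≡ 12 = α_err ✓ (single-error assumption holds).
Step 4: error magnitude e = S_0/v_1 = S_0·∏_{j≠1}(α_1 − α_j) = 5·7 = 35 ≡ 9 (mod 13).
Step 5: correct position 1: c_1 = r_1 − e = 12 − 9 ≡ 3 (mod 13). Hence c = [3, 8, 1, 11, 12].
  Check: interpolating c through the α_i gives m(x) = 5 + 2·x (degree < 2) with m(α_i) = c_i for every i, so c is indeed a codeword.


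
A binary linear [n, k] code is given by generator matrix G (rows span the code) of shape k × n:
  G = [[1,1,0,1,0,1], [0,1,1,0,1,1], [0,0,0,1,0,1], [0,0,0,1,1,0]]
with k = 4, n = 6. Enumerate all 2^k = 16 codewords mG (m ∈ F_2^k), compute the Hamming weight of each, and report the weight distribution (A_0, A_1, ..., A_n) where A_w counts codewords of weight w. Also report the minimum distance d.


Weight distribution: A_0 = 1, A_2 = 6, A_4 = 9. Minimum distance d = 2.

Enumerate all 2^4 = 16 messages m ∈ F_2^4.
For each, compute codeword c = mG in F_2^6, then tally its weight.
  m = 0000 → c = 000000, weight = 0.
  m = 1000 → c = 110101, weight = 4.
  m = 0100 → c = 011011, weight = 4.
  m = 1100 → c = 101110, weight = 4.
  m = 0010 → c = 000101, weight = 2.
  m = 1010 → c = 110000, weight = 2.
  m = 0110 → c = 011110, weight = 4.
  m = 1110 → c = 101011, weight = 4.
  m = 0001 → c = 000110, weight = 2.
  m = 1001 → c = 110011, weight = 4.
  m = 0101 → c = 011101, weight = 4.
  m = 1101 → c = 101000, weight = 2.
  m = 0011 → c = 000011, weight = 2.
  m = 1011 → c = 110110, weight = 4.
  m = 0111 → c = 011000, weight = 2.
  m = 1111 → c = 101101, weight = 4.
Tally weights:
  weight 0: 1 codewords.
  weight 2: 6 codewords.
  weight 4: 9 codewords.
Minimum distance d = smallest w > 0 with A_w > 0 = 2.
Sanity: Σ A_w = 16 = 2^4 = 16 ✓.


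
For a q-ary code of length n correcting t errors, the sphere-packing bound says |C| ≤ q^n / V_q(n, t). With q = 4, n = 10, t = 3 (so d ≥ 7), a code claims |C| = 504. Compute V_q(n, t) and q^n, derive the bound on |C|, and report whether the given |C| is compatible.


V_q(n, t) = 3676, q^n = 1048576, Hamming bound = 285, |C| = 504 > bound (violated).

Step 1: Compute V_q(n, t) = Σ_{j=0}^3 C(n, j) (q−1)^j.
  j = 0: C(10,0)·(3)^0 = 1·1 = 1.
  j = 1: C(10,1)·(3)^1 = 10·3 = 30.
  j = 2: C(10,2)·(3)^2 = 45·9 = 405.
  j = 3: C(10,3)·(3)^3 = 120·27 = 3240.
  V_q(n, t) = 1 + 30 + 405 + 3240 = 3676.
Step 2: q^n = 4^10 = 1048576.
Step 3: Hamming bound ⌊q^n / V_q(n,t)⌋ = ⌊1048576/3676⌋ = 285.
Step 4: Compare |C| = 504 to 285: violated.
The claimed |C| lies above the Hamming bound, so no 4-ary code of length 10 with d ≥ 7 can have 504 codewords.


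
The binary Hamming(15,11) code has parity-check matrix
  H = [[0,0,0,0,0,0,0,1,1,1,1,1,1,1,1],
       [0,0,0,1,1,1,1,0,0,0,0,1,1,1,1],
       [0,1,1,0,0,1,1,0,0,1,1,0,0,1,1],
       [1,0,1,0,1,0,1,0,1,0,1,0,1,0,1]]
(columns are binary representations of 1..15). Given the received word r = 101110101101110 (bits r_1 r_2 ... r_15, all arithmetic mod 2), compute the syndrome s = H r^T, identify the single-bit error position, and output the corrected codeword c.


s = (1, 0, 0, 0)^T, error position = 8, corrected codeword c = 101110111101110

Compute s = H r^T mod 2 one row at a time:
  s_1 = 0 + 1 + 1 + 0 + 1 + 1 + 1 + 0 = 5 ≡ 1 (mod 2).
  s_2 = 1 + 1 + 0 + 1 + 1 + 1 + 1 + 0 = 6 ≡ 0 (mod 2).
  s_3 = 0 + 1 + 0 + 1 + 1 + 0 + 1 + 0 = 4 ≡ 0 (mod 2).
  s_4 = 1 + 1 + 1 + 1 + 1 + 0 + 1 + 0 = 6 ≡ 0 (mod 2).
s = (1, 0, 0, 0)^T — this equals column 8 of H (binary 1000), so error is at position 8.
Correct: flip bit 8 of r = 101110101101110 to get c = 101110111101110.


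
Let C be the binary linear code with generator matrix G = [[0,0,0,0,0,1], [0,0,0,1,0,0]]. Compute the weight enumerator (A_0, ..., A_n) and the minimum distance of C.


Weight distribution: A_0 = 1, A_1 = 2, A_2 = 1. Minimum distance d = 1.

Enumerate all 2^2 = 4 messages m ∈ F_2^2.
For each, compute codeword c = mG in F_2^6, then tally its weight.
  m = 00 → c = 000000, weight = 0.
  m = 10 → c = 000001, weight = 1.
  m = 01 → c = 000100, weight = 1.
  m = 11 → c = 000101, weight = 2.
Tally weights:
  weight 0: 1 codewords.
  weight 1: 2 codewords.
  weight 2: 1 codewords.
Minimum distance d = smallest w > 0 with A_w > 0 = 1.
Sanity: Σ A_w = 4 = 2^2 = 4 ✓.


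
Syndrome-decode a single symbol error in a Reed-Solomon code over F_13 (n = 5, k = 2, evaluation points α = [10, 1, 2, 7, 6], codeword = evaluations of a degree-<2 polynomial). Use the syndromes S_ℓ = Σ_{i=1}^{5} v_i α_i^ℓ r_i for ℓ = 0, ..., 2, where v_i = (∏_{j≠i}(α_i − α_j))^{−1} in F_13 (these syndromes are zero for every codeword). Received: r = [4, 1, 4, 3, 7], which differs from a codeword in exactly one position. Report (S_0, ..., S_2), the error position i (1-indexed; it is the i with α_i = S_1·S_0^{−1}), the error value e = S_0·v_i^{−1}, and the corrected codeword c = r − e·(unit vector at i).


S = (8, 3, 6), error at position 3, error magnitude e = 7, c = [4, 1, 10, 3, 7].

Step 1: column multipliers v_i = (∏_{j≠i}(α_i − α_j))^{−1} mod 13.
  i = 1 (α = 10): (10−1)(10−2)(10−7)(10−6) = 9·8·3·4 = 864 ≡ 6, so v_1 = 6^{−1} = 11 (mod 13).
  i = 2 (α = 1): (1−10)(1−2)(1−7)(1−6) = (−9)·(−1)·(−6)·(−5) = 270 ≡ 10, so v_2 = 10^{−1} = 4 (mod 13).
  i = 3 (α = 2): (2−10)(2−1)(2−7)(2−6) = (−8)·1·(−5)·(−4) = −160 ≡ 9, so v_3 = 9^{−1} = 3 (mod 13).
  i = 4 (α = 7): (7−10)(7−1)(7−2)(7−6) = (−3)·6·5·1 = −90 ≡ 1, so v_4 = 1^{−1} = 1 (mod 13).
  i = 5 (α = 6): (6−10)(6−1)(6−2)(6−7) = (−4)·5·4·(−1) = 80 ≡ 2, so v_5 = 2^{−1} = 7 (mod 13).
  v = [11, 4, 3, 1, 7].
Step 2: syndromes of r = [4, 1, 4, 3, 7] (all sums mod 13).
  S_0 = Σ v_i r_i = 11·4 + 4·1 + 3·4 + 1·3 + 7·7 = 112 ≡ 8.
  S_1 = Σ v_i α_i r_i = 11·10·4 + 4·1·1 + 3·2·4 + 1·7·3 + 7·6·7 = 783 ≡ 3.
  α_i^2 mod 13 = [9, 1, 4, 10, 10].
  S_2 = Σ v_i α_i^2 r_i = 11·9·4 + 4·1·1 + 3·4·4 + 1·10·3 + 7·10·7 = 968 ≡ 6.
  S = (8, 3, 6) ≠ 0, so r is not a codeword (an error is present).
Step 3: locate the error. For a single error e at position i, S_ℓ = v_i·e·α_i^ℓ, so α_err = S_1/S_0.
  S_0^{−1} = 8^{−1} = 5 (mod 13), so α_err = 3·5 = 15 ≡ 2 = α_3. Error position i = 3.
  Consistency check: S_2/S_1 = 6·9 = 54 ≡ 2 = α_err ✓ (single-error assumption holds).
Step 4: error magnitude e = S_0/v_3 = S_0·∏_{j≠3}(α_3 − α_j) = 8·9 = 72 ≡ 7 (mod 13).
Step 5: correct position 3: c_3 = r_3 − e = 4 − 7 ≡ 10 (mod 13). Hence c = [4, 1, 10, 3, 7].
  Check: interpolating c through the α_i gives m(x) = 5 + 9·x (degree < 2) with m(α_i) = c_i for every i, so c is indeed a codeword.


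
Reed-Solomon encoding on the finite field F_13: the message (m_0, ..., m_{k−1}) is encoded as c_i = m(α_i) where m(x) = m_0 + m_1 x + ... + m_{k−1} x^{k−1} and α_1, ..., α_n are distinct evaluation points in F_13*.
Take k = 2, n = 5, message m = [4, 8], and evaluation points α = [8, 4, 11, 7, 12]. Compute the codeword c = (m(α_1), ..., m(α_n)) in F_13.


c = [3, 10, 1, 8, 9]

Message polynomial: m(x) = 4 + 8·x (mod 13).
For each evaluation point α_i, compute m(α_i) mod 13:
  α_1 = 8: Horner steps 8 → 3, so m(8) = 3.
  α_2 = 4: Horner steps 8 → 10, so m(4) = 10.
  α_3 = 11: Horner steps 8 → 1, so m(11) = 1.
  α_4 = 7: Horner steps 8 → 8, so m(7) = 8.
  α_5 = 12: Horner steps 8 → 9, so m(12) = 9.
Codeword c = [3, 10, 1, 8, 9] ∈ F_13^5.


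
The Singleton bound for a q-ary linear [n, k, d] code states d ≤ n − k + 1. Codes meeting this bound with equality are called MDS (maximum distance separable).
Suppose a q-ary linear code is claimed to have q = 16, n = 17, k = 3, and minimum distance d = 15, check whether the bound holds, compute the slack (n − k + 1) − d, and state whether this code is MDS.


Singleton RHS = n − k + 1 = 15, slack = 0, bound satisfied, MDS.

Singleton bound: d ≤ n − k + 1.
Here n = 17, k = 3, so n − k + 1 = 15.
Given d = 15, check d ≤ 15: YES.
Slack = (n − k + 1) − d = 0.
The code is MDS (slack = 0).
Description: the claimed parameters are [17, 3, 15]_16; such a code would be MDS (meets Singleton bound).
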